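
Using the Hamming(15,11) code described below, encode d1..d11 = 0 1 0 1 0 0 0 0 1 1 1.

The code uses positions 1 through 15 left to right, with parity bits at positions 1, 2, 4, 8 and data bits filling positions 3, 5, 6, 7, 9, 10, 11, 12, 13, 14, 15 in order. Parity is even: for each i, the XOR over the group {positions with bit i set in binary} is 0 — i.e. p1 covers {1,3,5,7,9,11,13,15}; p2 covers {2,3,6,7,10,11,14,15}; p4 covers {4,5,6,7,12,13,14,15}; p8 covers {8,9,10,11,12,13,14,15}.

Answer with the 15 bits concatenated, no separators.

Place data at non-parity positions: p1 p2 0 p4 1 0 1 p8 0 0 0 0 1 1 1
p1 (pos 1,3,5,7,9,11,13,15): XOR of data positions = 0⊕1⊕1⊕0⊕0⊕1⊕1 = 0
p2 (pos 2,3,6,7,10,11,14,15): XOR of data positions = 0⊕0⊕1⊕0⊕0⊕1⊕1 = 1
p4 (pos 4,5,6,7,12,13,14,15): XOR of data positions = 1⊕0⊕1⊕0⊕1⊕1⊕1 = 1
p8 (pos 8,9,10,11,12,13,14,15): XOR of data positions = 0⊕0⊕0⊕0⊕1⊕1⊕1 = 1
Codeword: 010110110000111

010110110000111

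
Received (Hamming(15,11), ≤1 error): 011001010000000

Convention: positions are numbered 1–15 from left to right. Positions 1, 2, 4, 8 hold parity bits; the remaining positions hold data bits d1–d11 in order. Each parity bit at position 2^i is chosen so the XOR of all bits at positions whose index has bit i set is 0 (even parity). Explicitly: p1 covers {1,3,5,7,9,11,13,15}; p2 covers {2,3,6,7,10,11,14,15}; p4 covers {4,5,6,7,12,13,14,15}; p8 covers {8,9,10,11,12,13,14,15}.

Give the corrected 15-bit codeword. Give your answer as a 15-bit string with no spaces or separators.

011001010000001

s1 (pos 1,3,5,7,9,11,13,15): 0⊕1⊕0⊕0⊕0⊕0⊕0⊕0 = 1
s2 (pos 2,3,6,7,10,11,14,15): 1⊕1⊕1⊕0⊕0⊕0⊕0⊕0 = 1
s4 (pos 4,5,6,7,12,13,14,15): 0⊕0⊕1⊕0⊕0⊕0⊕0⊕0 = 1
s8 (pos 8,9,10,11,12,13,14,15): 1⊕0⊕0⊕0⊕0⊕0⊕0⊕0 = 1
Syndrome s8…s1 = 1111 → error at position 15.
Flip position 15: 011001010000000 → 011001010000001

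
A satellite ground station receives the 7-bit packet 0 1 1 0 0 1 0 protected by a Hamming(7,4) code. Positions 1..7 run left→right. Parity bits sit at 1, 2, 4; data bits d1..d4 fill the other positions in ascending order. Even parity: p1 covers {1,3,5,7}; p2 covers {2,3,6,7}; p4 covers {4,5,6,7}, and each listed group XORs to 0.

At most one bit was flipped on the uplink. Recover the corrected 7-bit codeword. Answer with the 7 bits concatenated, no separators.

0110011

s1 (pos 1,3,5,7): 0⊕1⊕0⊕0 = 1
s2 (pos 2,3,6,7): 1⊕1⊕1⊕0 = 1
s4 (pos 4,5,6,7): 0⊕0⊕1⊕0 = 1
Syndrome s4…s1 = 111 → error at position 7.
Flip position 7: 0110010 → 0110011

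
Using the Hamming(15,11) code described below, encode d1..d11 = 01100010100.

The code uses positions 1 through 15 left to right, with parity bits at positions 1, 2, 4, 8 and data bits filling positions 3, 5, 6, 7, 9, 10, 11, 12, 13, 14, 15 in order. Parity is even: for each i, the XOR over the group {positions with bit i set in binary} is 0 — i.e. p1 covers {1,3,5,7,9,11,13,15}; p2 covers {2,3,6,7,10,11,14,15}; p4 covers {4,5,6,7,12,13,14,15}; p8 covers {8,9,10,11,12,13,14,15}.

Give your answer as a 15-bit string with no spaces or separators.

Place data at non-parity positions: p1 p2 0 p4 1 1 0 p8 0 0 1 0 1 0 0
p1 (pos 1,3,5,7,9,11,13,15): XOR of data positions = 0⊕1⊕0⊕0⊕1⊕1⊕0 = 1
p2 (pos 2,3,6,7,10,11,14,15): XOR of data positions = 0⊕1⊕0⊕0⊕1⊕0⊕0 = 0
p4 (pos 4,5,6,7,12,13,14,15): XOR of data positions = 1⊕1⊕0⊕0⊕1⊕0⊕0 = 1
p8 (pos 8,9,10,11,12,13,14,15): XOR of data positions = 0⊕0⊕1⊕0⊕1⊕0⊕0 = 0
Codeword: 100111000010100

100111000010100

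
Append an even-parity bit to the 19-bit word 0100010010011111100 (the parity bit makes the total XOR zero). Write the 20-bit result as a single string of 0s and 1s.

01000100100111111001

XOR of the 19 data bits: 0⊕1⊕0⊕0⊕0⊕1⊕0⊕0⊕1⊕0⊕0⊕1⊕1⊕1⊕1⊕1⊕1⊕0⊕0 = 1
Parity bit = 1 (so all 20 bits XOR to 0).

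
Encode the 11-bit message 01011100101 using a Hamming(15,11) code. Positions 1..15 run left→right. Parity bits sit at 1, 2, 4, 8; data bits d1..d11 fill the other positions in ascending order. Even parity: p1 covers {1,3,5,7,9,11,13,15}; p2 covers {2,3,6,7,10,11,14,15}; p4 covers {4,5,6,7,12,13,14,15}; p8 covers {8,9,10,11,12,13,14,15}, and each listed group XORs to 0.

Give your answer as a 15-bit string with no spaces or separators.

110010101100101

Place data at non-parity positions: p1 p2 0 p4 1 0 1 p8 1 1 0 0 1 0 1
p1 (pos 1,3,5,7,9,11,13,15): XOR of data positions = 0⊕1⊕1⊕1⊕0⊕1⊕1 = 1
p2 (pos 2,3,6,7,10,11,14,15): XOR of data positions = 0⊕0⊕1⊕1⊕0⊕0⊕1 = 1
p4 (pos 4,5,6,7,12,13,14,15): XOR of data positions = 1⊕0⊕1⊕0⊕1⊕0⊕1 = 0
p8 (pos 8,9,10,11,12,13,14,15): XOR of data positions = 1⊕1⊕0⊕0⊕1⊕0⊕1 = 0
Codeword: 110010101100101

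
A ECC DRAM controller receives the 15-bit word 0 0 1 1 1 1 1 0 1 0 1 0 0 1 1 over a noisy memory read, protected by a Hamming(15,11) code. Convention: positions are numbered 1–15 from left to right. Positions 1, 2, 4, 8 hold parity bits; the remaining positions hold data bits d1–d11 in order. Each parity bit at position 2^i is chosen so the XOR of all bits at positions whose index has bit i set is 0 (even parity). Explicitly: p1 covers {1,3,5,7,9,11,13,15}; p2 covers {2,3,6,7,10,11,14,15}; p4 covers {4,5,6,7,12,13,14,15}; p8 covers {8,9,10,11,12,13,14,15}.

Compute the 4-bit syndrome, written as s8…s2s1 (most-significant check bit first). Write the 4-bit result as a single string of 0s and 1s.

s1 (pos 1,3,5,7,9,11,13,15): 0⊕1⊕1⊕1⊕1⊕1⊕0⊕1 = 0
s2 (pos 2,3,6,7,10,11,14,15): 0⊕1⊕1⊕1⊕0⊕1⊕1⊕1 = 0
s4 (pos 4,5,6,7,12,13,14,15): 1⊕1⊕1⊕1⊕0⊕0⊕1⊕1 = 0
s8 (pos 8,9,10,11,12,13,14,15): 0⊕1⊕0⊕1⊕0⊕0⊕1⊕1 = 0
Syndrome s8…s1 = 0000 → no error.

0000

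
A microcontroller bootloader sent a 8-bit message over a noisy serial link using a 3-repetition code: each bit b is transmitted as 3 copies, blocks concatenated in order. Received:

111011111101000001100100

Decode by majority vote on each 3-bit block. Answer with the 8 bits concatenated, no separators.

Block 1 (111): 3 ones → 1
Block 2 (011): 2 ones → 1
Block 3 (111): 3 ones → 1
Block 4 (101): 2 ones → 1
Block 5 (000): 0 ones → 0
Block 6 (001): 1 one → 0
Block 7 (100): 1 one → 0
Block 8 (100): 1 one → 0

11110000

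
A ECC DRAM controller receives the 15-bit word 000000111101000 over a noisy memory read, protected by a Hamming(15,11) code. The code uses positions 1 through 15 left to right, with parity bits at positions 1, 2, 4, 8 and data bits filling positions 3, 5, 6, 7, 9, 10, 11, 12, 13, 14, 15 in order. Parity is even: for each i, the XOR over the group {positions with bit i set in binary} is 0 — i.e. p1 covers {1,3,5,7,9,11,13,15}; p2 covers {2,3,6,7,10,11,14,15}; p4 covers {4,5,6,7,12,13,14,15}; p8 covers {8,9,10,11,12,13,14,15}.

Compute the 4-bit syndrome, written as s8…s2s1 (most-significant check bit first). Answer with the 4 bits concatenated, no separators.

0000

s1 (pos 1,3,5,7,9,11,13,15): 0⊕0⊕0⊕1⊕1⊕0⊕0⊕0 = 0
s2 (pos 2,3,6,7,10,11,14,15): 0⊕0⊕0⊕1⊕1⊕0⊕0⊕0 = 0
s4 (pos 4,5,6,7,12,13,14,15): 0⊕0⊕0⊕1⊕1⊕0⊕0⊕0 = 0
s8 (pos 8,9,10,11,12,13,14,15): 1⊕1⊕1⊕0⊕1⊕0⊕0⊕0 = 0
Syndrome s8…s1 = 0000 → no error.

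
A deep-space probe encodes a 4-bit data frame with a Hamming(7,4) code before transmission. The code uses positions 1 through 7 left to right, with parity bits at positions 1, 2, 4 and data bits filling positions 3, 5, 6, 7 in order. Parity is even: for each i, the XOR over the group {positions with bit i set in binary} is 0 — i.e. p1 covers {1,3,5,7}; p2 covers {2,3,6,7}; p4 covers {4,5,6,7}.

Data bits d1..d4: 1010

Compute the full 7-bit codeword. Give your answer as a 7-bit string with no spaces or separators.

Place data at non-parity positions: p1 p2 1 p4 0 1 0
p1 (pos 1,3,5,7): XOR of data positions = 1⊕0⊕0 = 1
p2 (pos 2,3,6,7): XOR of data positions = 1⊕1⊕0 = 0
p4 (pos 4,5,6,7): XOR of data positions = 0⊕1⊕0 = 1
Codeword: 1011010

1011010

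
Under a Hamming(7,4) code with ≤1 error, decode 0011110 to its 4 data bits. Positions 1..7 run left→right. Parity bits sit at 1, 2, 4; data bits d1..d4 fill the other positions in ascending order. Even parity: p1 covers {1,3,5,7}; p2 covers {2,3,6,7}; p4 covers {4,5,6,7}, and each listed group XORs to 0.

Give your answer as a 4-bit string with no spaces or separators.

s1 (pos 1,3,5,7): 0⊕1⊕1⊕0 = 0
s2 (pos 2,3,6,7): 0⊕1⊕1⊕0 = 0
s4 (pos 4,5,6,7): 1⊕1⊕1⊕0 = 1
Syndrome s4…s1 = 100 → error at position 4.
Flip position 4: 0011110 → 0010110
Read data bits from positions 3,5,6,7: 1110

1110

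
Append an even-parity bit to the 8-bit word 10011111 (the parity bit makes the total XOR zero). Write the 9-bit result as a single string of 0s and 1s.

100111110

XOR of the 8 data bits: 1⊕0⊕0⊕1⊕1⊕1⊕1⊕1 = 0
Parity bit = 0 (so all 9 bits XOR to 0).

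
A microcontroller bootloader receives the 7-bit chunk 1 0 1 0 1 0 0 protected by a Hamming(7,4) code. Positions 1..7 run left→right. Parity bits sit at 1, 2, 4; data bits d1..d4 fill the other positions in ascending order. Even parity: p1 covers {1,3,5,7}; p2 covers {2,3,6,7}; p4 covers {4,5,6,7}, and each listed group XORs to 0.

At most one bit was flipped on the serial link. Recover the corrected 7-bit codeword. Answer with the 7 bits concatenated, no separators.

s1 (pos 1,3,5,7): 1⊕1⊕1⊕0 = 1
s2 (pos 2,3,6,7): 0⊕1⊕0⊕0 = 1
s4 (pos 4,5,6,7): 0⊕1⊕0⊕0 = 1
Syndrome s4…s1 = 111 → error at position 7.
Flip position 7: 1010100 → 1010101

1010101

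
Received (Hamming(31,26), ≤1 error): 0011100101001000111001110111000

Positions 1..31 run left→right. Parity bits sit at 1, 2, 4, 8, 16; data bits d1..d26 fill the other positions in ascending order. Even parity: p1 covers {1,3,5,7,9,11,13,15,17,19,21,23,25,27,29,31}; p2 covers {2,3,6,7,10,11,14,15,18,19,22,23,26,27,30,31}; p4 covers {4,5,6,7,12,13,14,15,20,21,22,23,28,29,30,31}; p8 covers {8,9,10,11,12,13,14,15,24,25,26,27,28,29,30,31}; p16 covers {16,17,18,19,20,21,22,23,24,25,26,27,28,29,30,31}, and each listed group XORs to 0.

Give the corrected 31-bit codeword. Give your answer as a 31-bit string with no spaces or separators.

0011100101001000111001111111000

s1 (pos 1,3,5,7,9,11,13,15,17,19,21,23,25,27,29,31): 0⊕1⊕1⊕0⊕0⊕0⊕1⊕0⊕1⊕1⊕0⊕1⊕0⊕1⊕0⊕0 = 1
s2 (pos 2,3,6,7,10,11,14,15,18,19,22,23,26,27,30,31): 0⊕1⊕0⊕0⊕1⊕0⊕0⊕0⊕1⊕1⊕1⊕1⊕1⊕1⊕0⊕0 = 0
s4 (pos 4,5,6,7,12,13,14,15,20,21,22,23,28,29,30,31): 1⊕1⊕0⊕0⊕0⊕1⊕0⊕0⊕0⊕0⊕1⊕1⊕1⊕0⊕0⊕0 = 0
s8 (pos 8,9,10,11,12,13,14,15,24,25,26,27,28,29,30,31): 1⊕0⊕1⊕0⊕0⊕1⊕0⊕0⊕1⊕0⊕1⊕1⊕1⊕0⊕0⊕0 = 1
s16 (pos 16,17,18,19,20,21,22,23,24,25,26,27,28,29,30,31): 0⊕1⊕1⊕1⊕0⊕0⊕1⊕1⊕1⊕0⊕1⊕1⊕1⊕0⊕0⊕0 = 1
Syndrome s16…s1 = 11001 → error at position 25.
Flip position 25: 0011100101001000111001110111000 → 0011100101001000111001111111000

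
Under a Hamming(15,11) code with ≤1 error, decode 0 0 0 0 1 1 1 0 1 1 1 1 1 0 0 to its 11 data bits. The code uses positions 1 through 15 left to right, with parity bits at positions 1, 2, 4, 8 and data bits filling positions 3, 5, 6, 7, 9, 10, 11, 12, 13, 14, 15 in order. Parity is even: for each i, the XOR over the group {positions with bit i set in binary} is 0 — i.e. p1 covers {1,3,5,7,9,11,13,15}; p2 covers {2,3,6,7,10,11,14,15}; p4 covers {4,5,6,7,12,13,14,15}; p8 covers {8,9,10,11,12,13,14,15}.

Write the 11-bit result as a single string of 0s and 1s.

s1 (pos 1,3,5,7,9,11,13,15): 0⊕0⊕1⊕1⊕1⊕1⊕1⊕0 = 1
s2 (pos 2,3,6,7,10,11,14,15): 0⊕0⊕1⊕1⊕1⊕1⊕0⊕0 = 0
s4 (pos 4,5,6,7,12,13,14,15): 0⊕1⊕1⊕1⊕1⊕1⊕0⊕0 = 1
s8 (pos 8,9,10,11,12,13,14,15): 0⊕1⊕1⊕1⊕1⊕1⊕0⊕0 = 1
Syndrome s8…s1 = 1101 → error at position 13.
Flip position 13: 000011101111100 → 000011101111000
Read data bits from positions 3,5,6,7,9,10,11,12,13,14,15: 01111111000

01111111000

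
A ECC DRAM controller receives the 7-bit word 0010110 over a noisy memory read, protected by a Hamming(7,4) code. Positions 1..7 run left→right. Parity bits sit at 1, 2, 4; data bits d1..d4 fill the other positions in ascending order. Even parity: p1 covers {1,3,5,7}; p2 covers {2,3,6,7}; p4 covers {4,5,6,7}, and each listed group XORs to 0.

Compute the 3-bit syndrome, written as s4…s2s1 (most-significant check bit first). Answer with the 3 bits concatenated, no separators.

000

s1 (pos 1,3,5,7): 0⊕1⊕1⊕0 = 0
s2 (pos 2,3,6,7): 0⊕1⊕1⊕0 = 0
s4 (pos 4,5,6,7): 0⊕1⊕1⊕0 = 0
Syndrome s4…s1 = 000 → no error.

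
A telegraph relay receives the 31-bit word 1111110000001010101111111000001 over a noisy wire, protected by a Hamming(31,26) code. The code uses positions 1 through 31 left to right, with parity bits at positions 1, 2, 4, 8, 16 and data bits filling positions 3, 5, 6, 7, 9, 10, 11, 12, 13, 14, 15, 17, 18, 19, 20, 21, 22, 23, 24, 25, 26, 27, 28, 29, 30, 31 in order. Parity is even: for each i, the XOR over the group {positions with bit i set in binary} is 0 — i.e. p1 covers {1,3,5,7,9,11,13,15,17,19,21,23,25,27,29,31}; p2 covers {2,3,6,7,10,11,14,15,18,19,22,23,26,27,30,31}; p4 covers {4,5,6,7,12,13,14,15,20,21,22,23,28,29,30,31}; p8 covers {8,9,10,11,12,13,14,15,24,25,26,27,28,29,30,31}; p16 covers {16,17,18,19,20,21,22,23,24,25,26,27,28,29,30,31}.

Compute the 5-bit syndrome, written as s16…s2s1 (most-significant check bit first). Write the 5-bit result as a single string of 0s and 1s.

s1 (pos 1,3,5,7,9,11,13,15,17,19,21,23,25,27,29,31): 1⊕1⊕1⊕0⊕0⊕0⊕1⊕1⊕1⊕1⊕1⊕1⊕1⊕0⊕0⊕1 = 1
s2 (pos 2,3,6,7,10,11,14,15,18,19,22,23,26,27,30,31): 1⊕1⊕1⊕0⊕0⊕0⊕0⊕1⊕0⊕1⊕1⊕1⊕0⊕0⊕0⊕1 = 0
s4 (pos 4,5,6,7,12,13,14,15,20,21,22,23,28,29,30,31): 1⊕1⊕1⊕0⊕0⊕1⊕0⊕1⊕1⊕1⊕1⊕1⊕0⊕0⊕0⊕1 = 0
s8 (pos 8,9,10,11,12,13,14,15,24,25,26,27,28,29,30,31): 0⊕0⊕0⊕0⊕0⊕1⊕0⊕1⊕1⊕1⊕0⊕0⊕0⊕0⊕0⊕1 = 1
s16 (pos 16,17,18,19,20,21,22,23,24,25,26,27,28,29,30,31): 0⊕1⊕0⊕1⊕1⊕1⊕1⊕1⊕1⊕1⊕0⊕0⊕0⊕0⊕0⊕1 = 1
Syndrome s16…s1 = 11001 → error at position 25.

11001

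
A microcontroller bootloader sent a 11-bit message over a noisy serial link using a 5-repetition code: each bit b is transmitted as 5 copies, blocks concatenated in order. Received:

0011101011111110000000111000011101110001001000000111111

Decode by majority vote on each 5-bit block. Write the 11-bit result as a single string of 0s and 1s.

11101010001

Block 1 (00111): 3 ones → 1
Block 2 (01011): 3 ones → 1
Block 3 (11111): 5 ones → 1
Block 4 (00000): 0 ones → 0
Block 5 (00111): 3 ones → 1
Block 6 (00001): 1 one → 0
Block 7 (11011): 4 ones → 1
Block 8 (10001): 2 ones → 0
Block 9 (00100): 1 one → 0
Block 10 (00001): 1 one → 0
Block 11 (11111): 5 ones → 1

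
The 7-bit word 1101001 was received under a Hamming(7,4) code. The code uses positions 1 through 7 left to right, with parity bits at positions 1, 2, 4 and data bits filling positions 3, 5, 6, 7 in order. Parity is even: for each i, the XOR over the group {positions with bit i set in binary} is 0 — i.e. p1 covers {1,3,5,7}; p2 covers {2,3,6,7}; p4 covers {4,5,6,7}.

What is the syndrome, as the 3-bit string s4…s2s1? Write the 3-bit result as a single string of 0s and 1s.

000

s1 (pos 1,3,5,7): 1⊕0⊕0⊕1 = 0
s2 (pos 2,3,6,7): 1⊕0⊕0⊕1 = 0
s4 (pos 4,5,6,7): 1⊕0⊕0⊕1 = 0
Syndrome s4…s1 = 000 → no error.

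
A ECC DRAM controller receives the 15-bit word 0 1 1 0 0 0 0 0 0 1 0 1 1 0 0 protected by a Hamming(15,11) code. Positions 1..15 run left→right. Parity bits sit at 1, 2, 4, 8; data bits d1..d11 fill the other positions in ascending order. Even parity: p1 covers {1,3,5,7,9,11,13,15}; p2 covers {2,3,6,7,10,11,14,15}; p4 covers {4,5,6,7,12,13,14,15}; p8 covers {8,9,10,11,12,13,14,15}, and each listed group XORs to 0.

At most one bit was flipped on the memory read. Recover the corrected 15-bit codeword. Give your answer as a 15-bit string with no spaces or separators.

011000000001100

s1 (pos 1,3,5,7,9,11,13,15): 0⊕1⊕0⊕0⊕0⊕0⊕1⊕0 = 0
s2 (pos 2,3,6,7,10,11,14,15): 1⊕1⊕0⊕0⊕1⊕0⊕0⊕0 = 1
s4 (pos 4,5,6,7,12,13,14,15): 0⊕0⊕0⊕0⊕1⊕1⊕0⊕0 = 0
s8 (pos 8,9,10,11,12,13,14,15): 0⊕0⊕1⊕0⊕1⊕1⊕0⊕0 = 1
Syndrome s8…s1 = 1010 → error at position 10.
Flip position 10: 011000000101100 → 011000000001100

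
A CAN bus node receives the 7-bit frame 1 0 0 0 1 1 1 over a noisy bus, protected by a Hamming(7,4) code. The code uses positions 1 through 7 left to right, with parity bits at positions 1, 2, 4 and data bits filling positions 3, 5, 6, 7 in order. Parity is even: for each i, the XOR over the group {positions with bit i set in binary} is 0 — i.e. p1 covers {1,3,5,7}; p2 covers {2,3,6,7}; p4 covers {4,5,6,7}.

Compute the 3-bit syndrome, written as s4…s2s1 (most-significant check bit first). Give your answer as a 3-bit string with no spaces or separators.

101

s1 (pos 1,3,5,7): 1⊕0⊕1⊕1 = 1
s2 (pos 2,3,6,7): 0⊕0⊕1⊕1 = 0
s4 (pos 4,5,6,7): 0⊕1⊕1⊕1 = 1
Syndrome s4…s1 = 101 → error at position 5.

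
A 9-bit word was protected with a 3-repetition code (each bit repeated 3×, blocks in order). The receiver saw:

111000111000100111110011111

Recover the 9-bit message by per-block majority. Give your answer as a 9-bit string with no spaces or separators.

Block 1 (111): 3 ones → 1
Block 2 (000): 0 ones → 0
Block 3 (111): 3 ones → 1
Block 4 (000): 0 ones → 0
Block 5 (100): 1 one → 0
Block 6 (111): 3 ones → 1
Block 7 (110): 2 ones → 1
Block 8 (011): 2 ones → 1
Block 9 (111): 3 ones → 1

101001111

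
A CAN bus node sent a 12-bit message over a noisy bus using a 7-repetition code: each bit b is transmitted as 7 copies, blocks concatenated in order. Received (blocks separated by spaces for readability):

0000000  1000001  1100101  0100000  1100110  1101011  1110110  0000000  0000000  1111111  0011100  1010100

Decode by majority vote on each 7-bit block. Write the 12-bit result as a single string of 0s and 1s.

001011100100

Block 1 (0000000): 0 ones → 0
Block 2 (1000001): 2 ones → 0
Block 3 (1100101): 4 ones → 1
Block 4 (0100000): 1 one → 0
Block 5 (1100110): 4 ones → 1
Block 6 (1101011): 5 ones → 1
Block 7 (1110110): 5 ones → 1
Block 8 (0000000): 0 ones → 0
Block 9 (0000000): 0 ones → 0
Block 10 (1111111): 7 ones → 1
Block 11 (0011100): 3 ones → 0
Block 12 (1010100): 3 ones → 0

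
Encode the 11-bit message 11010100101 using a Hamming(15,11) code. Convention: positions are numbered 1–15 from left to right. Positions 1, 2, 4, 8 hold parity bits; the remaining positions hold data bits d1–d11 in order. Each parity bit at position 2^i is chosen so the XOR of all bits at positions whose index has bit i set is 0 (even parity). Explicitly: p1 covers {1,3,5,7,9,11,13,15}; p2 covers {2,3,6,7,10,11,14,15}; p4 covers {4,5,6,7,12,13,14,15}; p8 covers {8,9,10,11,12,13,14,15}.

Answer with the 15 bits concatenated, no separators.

Place data at non-parity positions: p1 p2 1 p4 1 0 1 p8 0 1 0 0 1 0 1
p1 (pos 1,3,5,7,9,11,13,15): XOR of data positions = 1⊕1⊕1⊕0⊕0⊕1⊕1 = 1
p2 (pos 2,3,6,7,10,11,14,15): XOR of data positions = 1⊕0⊕1⊕1⊕0⊕0⊕1 = 0
p4 (pos 4,5,6,7,12,13,14,15): XOR of data positions = 1⊕0⊕1⊕0⊕1⊕0⊕1 = 0
p8 (pos 8,9,10,11,12,13,14,15): XOR of data positions = 0⊕1⊕0⊕0⊕1⊕0⊕1 = 1
Codeword: 101010110100101

101010110100101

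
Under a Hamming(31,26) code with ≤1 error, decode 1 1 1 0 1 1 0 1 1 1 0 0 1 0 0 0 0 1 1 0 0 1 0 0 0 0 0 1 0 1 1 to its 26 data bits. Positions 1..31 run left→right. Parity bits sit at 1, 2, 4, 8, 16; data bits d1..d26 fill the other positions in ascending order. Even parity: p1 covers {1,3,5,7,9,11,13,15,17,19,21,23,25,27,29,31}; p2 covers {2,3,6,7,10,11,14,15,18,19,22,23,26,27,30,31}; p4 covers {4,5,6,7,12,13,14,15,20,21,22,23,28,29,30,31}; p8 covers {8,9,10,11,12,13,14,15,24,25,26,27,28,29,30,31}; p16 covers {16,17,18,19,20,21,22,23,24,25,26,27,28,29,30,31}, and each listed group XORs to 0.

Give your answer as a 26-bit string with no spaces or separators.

11101100101011001000001011

s1 (pos 1,3,5,7,9,11,13,15,17,19,21,23,25,27,29,31): 1⊕1⊕1⊕0⊕1⊕0⊕1⊕0⊕0⊕1⊕0⊕0⊕0⊕0⊕0⊕1 = 1
s2 (pos 2,3,6,7,10,11,14,15,18,19,22,23,26,27,30,31): 1⊕1⊕1⊕0⊕1⊕0⊕0⊕0⊕1⊕1⊕1⊕0⊕0⊕0⊕1⊕1 = 1
s4 (pos 4,5,6,7,12,13,14,15,20,21,22,23,28,29,30,31): 0⊕1⊕1⊕0⊕0⊕1⊕0⊕0⊕0⊕0⊕1⊕0⊕1⊕0⊕1⊕1 = 1
s8 (pos 8,9,10,11,12,13,14,15,24,25,26,27,28,29,30,31): 1⊕1⊕1⊕0⊕0⊕1⊕0⊕0⊕0⊕0⊕0⊕0⊕1⊕0⊕1⊕1 = 1
s16 (pos 16,17,18,19,20,21,22,23,24,25,26,27,28,29,30,31): 0⊕0⊕1⊕1⊕0⊕0⊕1⊕0⊕0⊕0⊕0⊕0⊕1⊕0⊕1⊕1 = 0
Syndrome s16…s1 = 01111 → error at position 15.
Flip position 15: 1110110111001000011001000001011 → 1110110111001010011001000001011
Read data bits from positions 3,5,6,7,9,10,11,12,13,14,15,17,18,19,20,21,22,23,24,25,26,27,28,29,30,31: 11101100101011001000001011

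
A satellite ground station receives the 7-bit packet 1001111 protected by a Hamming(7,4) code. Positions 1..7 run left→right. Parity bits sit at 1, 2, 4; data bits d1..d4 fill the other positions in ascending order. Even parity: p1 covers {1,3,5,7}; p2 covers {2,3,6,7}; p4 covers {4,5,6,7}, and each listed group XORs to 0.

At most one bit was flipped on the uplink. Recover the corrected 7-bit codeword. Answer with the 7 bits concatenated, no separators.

0001111

s1 (pos 1,3,5,7): 1⊕0⊕1⊕1 = 1
s2 (pos 2,3,6,7): 0⊕0⊕1⊕1 = 0
s4 (pos 4,5,6,7): 1⊕1⊕1⊕1 = 0
Syndrome s4…s1 = 001 → error at position 1.
Flip position 1: 1001111 → 0001111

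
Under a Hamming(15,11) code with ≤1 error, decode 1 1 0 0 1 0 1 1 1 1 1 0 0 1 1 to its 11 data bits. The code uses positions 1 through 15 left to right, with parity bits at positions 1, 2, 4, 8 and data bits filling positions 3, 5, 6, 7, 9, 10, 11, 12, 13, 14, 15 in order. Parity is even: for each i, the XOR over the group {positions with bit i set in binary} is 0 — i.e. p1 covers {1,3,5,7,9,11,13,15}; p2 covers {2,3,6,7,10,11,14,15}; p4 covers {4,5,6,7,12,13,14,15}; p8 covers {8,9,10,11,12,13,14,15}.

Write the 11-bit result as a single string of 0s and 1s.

01011110011

s1 (pos 1,3,5,7,9,11,13,15): 1⊕0⊕1⊕1⊕1⊕1⊕0⊕1 = 0
s2 (pos 2,3,6,7,10,11,14,15): 1⊕0⊕0⊕1⊕1⊕1⊕1⊕1 = 0
s4 (pos 4,5,6,7,12,13,14,15): 0⊕1⊕0⊕1⊕0⊕0⊕1⊕1 = 0
s8 (pos 8,9,10,11,12,13,14,15): 1⊕1⊕1⊕1⊕0⊕0⊕1⊕1 = 0
Syndrome s8…s1 = 0000 → no error.
Read data bits from positions 3,5,6,7,9,10,11,12,13,14,15: 01011110011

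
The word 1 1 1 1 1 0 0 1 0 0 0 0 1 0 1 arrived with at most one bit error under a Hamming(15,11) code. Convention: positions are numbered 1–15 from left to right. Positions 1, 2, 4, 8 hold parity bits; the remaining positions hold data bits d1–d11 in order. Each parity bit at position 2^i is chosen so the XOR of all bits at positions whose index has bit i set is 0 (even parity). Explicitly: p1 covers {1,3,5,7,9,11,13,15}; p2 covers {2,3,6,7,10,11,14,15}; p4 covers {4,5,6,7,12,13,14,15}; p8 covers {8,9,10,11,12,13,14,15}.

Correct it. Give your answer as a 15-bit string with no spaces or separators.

s1 (pos 1,3,5,7,9,11,13,15): 1⊕1⊕1⊕0⊕0⊕0⊕1⊕1 = 1
s2 (pos 2,3,6,7,10,11,14,15): 1⊕1⊕0⊕0⊕0⊕0⊕0⊕1 = 1
s4 (pos 4,5,6,7,12,13,14,15): 1⊕1⊕0⊕0⊕0⊕1⊕0⊕1 = 0
s8 (pos 8,9,10,11,12,13,14,15): 1⊕0⊕0⊕0⊕0⊕1⊕0⊕1 = 1
Syndrome s8…s1 = 1011 → error at position 11.
Flip position 11: 111110010000101 → 111110010010101

111110010010101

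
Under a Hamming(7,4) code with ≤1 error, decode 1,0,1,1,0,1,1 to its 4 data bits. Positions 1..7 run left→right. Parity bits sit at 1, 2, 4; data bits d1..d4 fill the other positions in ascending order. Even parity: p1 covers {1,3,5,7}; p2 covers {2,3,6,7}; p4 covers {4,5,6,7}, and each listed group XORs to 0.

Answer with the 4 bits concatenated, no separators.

1010

s1 (pos 1,3,5,7): 1⊕1⊕0⊕1 = 1
s2 (pos 2,3,6,7): 0⊕1⊕1⊕1 = 1
s4 (pos 4,5,6,7): 1⊕0⊕1⊕1 = 1
Syndrome s4…s1 = 111 → error at position 7.
Flip position 7: 1011011 → 1011010
Read data bits from positions 3,5,6,7: 1010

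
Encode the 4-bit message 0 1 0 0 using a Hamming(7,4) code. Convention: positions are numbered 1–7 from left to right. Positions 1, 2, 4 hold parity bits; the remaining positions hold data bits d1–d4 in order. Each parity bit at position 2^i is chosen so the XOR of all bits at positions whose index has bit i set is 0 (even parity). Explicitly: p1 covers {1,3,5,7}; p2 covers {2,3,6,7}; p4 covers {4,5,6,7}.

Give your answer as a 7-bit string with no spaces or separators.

Place data at non-parity positions: p1 p2 0 p4 1 0 0
p1 (pos 1,3,5,7): XOR of data positions = 0⊕1⊕0 = 1
p2 (pos 2,3,6,7): XOR of data positions = 0⊕0⊕0 = 0
p4 (pos 4,5,6,7): XOR of data positions = 1⊕0⊕0 = 1
Codeword: 1001100

1001100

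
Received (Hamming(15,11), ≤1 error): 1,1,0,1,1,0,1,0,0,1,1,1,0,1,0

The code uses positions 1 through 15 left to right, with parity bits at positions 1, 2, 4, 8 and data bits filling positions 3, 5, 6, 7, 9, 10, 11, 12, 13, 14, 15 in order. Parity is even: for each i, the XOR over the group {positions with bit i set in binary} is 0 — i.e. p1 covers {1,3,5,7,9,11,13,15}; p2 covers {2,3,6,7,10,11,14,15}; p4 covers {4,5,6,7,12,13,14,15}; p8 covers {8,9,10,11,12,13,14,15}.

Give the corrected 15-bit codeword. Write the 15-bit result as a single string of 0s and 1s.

s1 (pos 1,3,5,7,9,11,13,15): 1⊕0⊕1⊕1⊕0⊕1⊕0⊕0 = 0
s2 (pos 2,3,6,7,10,11,14,15): 1⊕0⊕0⊕1⊕1⊕1⊕1⊕0 = 1
s4 (pos 4,5,6,7,12,13,14,15): 1⊕1⊕0⊕1⊕1⊕0⊕1⊕0 = 1
s8 (pos 8,9,10,11,12,13,14,15): 0⊕0⊕1⊕1⊕1⊕0⊕1⊕0 = 0
Syndrome s8…s1 = 0110 → error at position 6.
Flip position 6: 110110100111010 → 110111100111010

110111100111010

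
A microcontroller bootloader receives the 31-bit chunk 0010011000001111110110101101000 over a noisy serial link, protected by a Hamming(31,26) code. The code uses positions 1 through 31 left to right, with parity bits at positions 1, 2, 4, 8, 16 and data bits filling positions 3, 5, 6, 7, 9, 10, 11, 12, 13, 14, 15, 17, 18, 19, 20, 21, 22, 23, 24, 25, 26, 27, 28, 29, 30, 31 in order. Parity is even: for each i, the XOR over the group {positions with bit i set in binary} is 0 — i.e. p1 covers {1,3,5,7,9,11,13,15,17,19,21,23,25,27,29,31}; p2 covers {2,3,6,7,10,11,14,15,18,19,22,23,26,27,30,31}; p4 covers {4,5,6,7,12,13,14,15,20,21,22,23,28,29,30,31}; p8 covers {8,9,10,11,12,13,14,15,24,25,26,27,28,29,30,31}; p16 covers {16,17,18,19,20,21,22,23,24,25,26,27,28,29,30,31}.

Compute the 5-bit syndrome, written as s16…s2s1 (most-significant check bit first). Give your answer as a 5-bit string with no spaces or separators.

s1 (pos 1,3,5,7,9,11,13,15,17,19,21,23,25,27,29,31): 0⊕1⊕0⊕1⊕0⊕0⊕1⊕1⊕1⊕0⊕1⊕1⊕1⊕0⊕0⊕0 = 0
s2 (pos 2,3,6,7,10,11,14,15,18,19,22,23,26,27,30,31): 0⊕1⊕1⊕1⊕0⊕0⊕1⊕1⊕1⊕0⊕0⊕1⊕1⊕0⊕0⊕0 = 0
s4 (pos 4,5,6,7,12,13,14,15,20,21,22,23,28,29,30,31): 0⊕0⊕1⊕1⊕0⊕1⊕1⊕1⊕1⊕1⊕0⊕1⊕1⊕0⊕0⊕0 = 1
s8 (pos 8,9,10,11,12,13,14,15,24,25,26,27,28,29,30,31): 0⊕0⊕0⊕0⊕0⊕1⊕1⊕1⊕0⊕1⊕1⊕0⊕1⊕0⊕0⊕0 = 0
s16 (pos 16,17,18,19,20,21,22,23,24,25,26,27,28,29,30,31): 1⊕1⊕1⊕0⊕1⊕1⊕0⊕1⊕0⊕1⊕1⊕0⊕1⊕0⊕0⊕0 = 1
Syndrome s16…s1 = 10100 → error at position 20.

10100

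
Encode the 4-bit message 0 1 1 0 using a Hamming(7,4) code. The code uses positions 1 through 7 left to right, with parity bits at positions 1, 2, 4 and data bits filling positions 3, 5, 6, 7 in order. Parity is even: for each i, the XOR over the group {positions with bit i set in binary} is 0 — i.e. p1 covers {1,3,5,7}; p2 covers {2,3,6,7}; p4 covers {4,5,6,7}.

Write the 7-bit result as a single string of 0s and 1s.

1100110

Place data at non-parity positions: p1 p2 0 p4 1 1 0
p1 (pos 1,3,5,7): XOR of data positions = 0⊕1⊕0 = 1
p2 (pos 2,3,6,7): XOR of data positions = 0⊕1⊕0 = 1
p4 (pos 4,5,6,7): XOR of data positions = 1⊕1⊕0 = 0
Codeword: 1100110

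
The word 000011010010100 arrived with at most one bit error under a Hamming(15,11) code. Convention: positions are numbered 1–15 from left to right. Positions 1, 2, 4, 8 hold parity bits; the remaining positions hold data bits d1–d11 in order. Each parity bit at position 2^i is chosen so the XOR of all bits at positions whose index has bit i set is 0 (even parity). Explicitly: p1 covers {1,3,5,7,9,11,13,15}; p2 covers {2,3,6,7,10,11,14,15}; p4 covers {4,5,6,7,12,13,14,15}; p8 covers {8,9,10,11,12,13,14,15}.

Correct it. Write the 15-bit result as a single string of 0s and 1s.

000011010010000

s1 (pos 1,3,5,7,9,11,13,15): 0⊕0⊕1⊕0⊕0⊕1⊕1⊕0 = 1
s2 (pos 2,3,6,7,10,11,14,15): 0⊕0⊕1⊕0⊕0⊕1⊕0⊕0 = 0
s4 (pos 4,5,6,7,12,13,14,15): 0⊕1⊕1⊕0⊕0⊕1⊕0⊕0 = 1
s8 (pos 8,9,10,11,12,13,14,15): 1⊕0⊕0⊕1⊕0⊕1⊕0⊕0 = 1
Syndrome s8…s1 = 1101 → error at position 13.
Flip position 13: 000011010010100 → 000011010010000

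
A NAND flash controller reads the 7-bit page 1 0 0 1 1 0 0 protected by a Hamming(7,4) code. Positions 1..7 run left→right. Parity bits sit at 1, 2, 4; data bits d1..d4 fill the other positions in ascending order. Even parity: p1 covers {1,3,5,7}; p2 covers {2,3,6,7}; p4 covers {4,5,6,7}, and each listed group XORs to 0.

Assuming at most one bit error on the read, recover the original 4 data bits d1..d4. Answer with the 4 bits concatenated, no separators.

0100

s1 (pos 1,3,5,7): 1⊕0⊕1⊕0 = 0
s2 (pos 2,3,6,7): 0⊕0⊕0⊕0 = 0
s4 (pos 4,5,6,7): 1⊕1⊕0⊕0 = 0
Syndrome s4…s1 = 000 → no error.
Read data bits from positions 3,5,6,7: 0100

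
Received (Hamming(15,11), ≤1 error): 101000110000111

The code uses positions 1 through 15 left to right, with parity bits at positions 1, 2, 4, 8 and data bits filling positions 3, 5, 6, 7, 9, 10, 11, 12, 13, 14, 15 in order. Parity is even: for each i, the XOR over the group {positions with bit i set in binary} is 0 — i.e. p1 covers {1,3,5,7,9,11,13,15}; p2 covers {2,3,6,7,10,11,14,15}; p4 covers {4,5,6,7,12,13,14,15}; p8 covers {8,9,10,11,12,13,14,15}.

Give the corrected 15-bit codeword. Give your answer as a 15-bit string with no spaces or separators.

001000110000111

s1 (pos 1,3,5,7,9,11,13,15): 1⊕1⊕0⊕1⊕0⊕0⊕1⊕1 = 1
s2 (pos 2,3,6,7,10,11,14,15): 0⊕1⊕0⊕1⊕0⊕0⊕1⊕1 = 0
s4 (pos 4,5,6,7,12,13,14,15): 0⊕0⊕0⊕1⊕0⊕1⊕1⊕1 = 0
s8 (pos 8,9,10,11,12,13,14,15): 1⊕0⊕0⊕0⊕0⊕1⊕1⊕1 = 0
Syndrome s8…s1 = 0001 → error at position 1.
Flip position 1: 101000110000111 → 001000110000111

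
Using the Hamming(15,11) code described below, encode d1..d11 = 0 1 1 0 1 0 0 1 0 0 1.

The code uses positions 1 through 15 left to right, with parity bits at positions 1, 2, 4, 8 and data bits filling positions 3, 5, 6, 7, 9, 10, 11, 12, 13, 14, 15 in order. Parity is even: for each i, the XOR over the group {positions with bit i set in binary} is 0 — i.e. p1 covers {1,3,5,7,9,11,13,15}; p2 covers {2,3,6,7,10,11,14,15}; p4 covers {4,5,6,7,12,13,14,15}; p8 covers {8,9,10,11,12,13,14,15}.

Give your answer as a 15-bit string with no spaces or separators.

Place data at non-parity positions: p1 p2 0 p4 1 1 0 p8 1 0 0 1 0 0 1
p1 (pos 1,3,5,7,9,11,13,15): XOR of data positions = 0⊕1⊕0⊕1⊕0⊕0⊕1 = 1
p2 (pos 2,3,6,7,10,11,14,15): XOR of data positions = 0⊕1⊕0⊕0⊕0⊕0⊕1 = 0
p4 (pos 4,5,6,7,12,13,14,15): XOR of data positions = 1⊕1⊕0⊕1⊕0⊕0⊕1 = 0
p8 (pos 8,9,10,11,12,13,14,15): XOR of data positions = 1⊕0⊕0⊕1⊕0⊕0⊕1 = 1
Codeword: 100011011001001

100011011001001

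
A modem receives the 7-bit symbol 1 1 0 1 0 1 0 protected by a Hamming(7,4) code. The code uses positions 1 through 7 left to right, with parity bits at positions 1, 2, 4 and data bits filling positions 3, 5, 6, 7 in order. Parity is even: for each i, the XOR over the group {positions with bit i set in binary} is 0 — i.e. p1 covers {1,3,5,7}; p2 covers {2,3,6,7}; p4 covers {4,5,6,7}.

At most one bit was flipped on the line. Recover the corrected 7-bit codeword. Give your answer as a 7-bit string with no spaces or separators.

s1 (pos 1,3,5,7): 1⊕0⊕0⊕0 = 1
s2 (pos 2,3,6,7): 1⊕0⊕1⊕0 = 0
s4 (pos 4,5,6,7): 1⊕0⊕1⊕0 = 0
Syndrome s4…s1 = 001 → error at position 1.
Flip position 1: 1101010 → 0101010

0101010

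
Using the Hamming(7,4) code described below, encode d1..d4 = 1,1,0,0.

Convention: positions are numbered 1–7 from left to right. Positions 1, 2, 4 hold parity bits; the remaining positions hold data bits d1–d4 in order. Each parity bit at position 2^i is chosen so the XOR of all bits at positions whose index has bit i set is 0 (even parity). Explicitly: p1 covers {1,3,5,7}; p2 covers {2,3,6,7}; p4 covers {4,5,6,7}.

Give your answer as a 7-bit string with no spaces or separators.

0111100

Place data at non-parity positions: p1 p2 1 p4 1 0 0
p1 (pos 1,3,5,7): XOR of data positions = 1⊕1⊕0 = 0
p2 (pos 2,3,6,7): XOR of data positions = 1⊕0⊕0 = 1
p4 (pos 4,5,6,7): XOR of data positions = 1⊕0⊕0 = 1
Codeword: 0111100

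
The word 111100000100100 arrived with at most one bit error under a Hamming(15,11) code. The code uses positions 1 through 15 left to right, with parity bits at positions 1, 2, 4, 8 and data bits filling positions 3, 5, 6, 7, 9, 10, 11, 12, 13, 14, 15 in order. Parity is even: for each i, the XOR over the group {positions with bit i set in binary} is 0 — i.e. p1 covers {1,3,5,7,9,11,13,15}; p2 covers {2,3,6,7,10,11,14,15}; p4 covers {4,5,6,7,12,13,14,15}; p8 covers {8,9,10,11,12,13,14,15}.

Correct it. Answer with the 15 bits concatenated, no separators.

s1 (pos 1,3,5,7,9,11,13,15): 1⊕1⊕0⊕0⊕0⊕0⊕1⊕0 = 1
s2 (pos 2,3,6,7,10,11,14,15): 1⊕1⊕0⊕0⊕1⊕0⊕0⊕0 = 1
s4 (pos 4,5,6,7,12,13,14,15): 1⊕0⊕0⊕0⊕0⊕1⊕0⊕0 = 0
s8 (pos 8,9,10,11,12,13,14,15): 0⊕0⊕1⊕0⊕0⊕1⊕0⊕0 = 0
Syndrome s8…s1 = 0011 → error at position 3.
Flip position 3: 111100000100100 → 110100000100100

110100000100100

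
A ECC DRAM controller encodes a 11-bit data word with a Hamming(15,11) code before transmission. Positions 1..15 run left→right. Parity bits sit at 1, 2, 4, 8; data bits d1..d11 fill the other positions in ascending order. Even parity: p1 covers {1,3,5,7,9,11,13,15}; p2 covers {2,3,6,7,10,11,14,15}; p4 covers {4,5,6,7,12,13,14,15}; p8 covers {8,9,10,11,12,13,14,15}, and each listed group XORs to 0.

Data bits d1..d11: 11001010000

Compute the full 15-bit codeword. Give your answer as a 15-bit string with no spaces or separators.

001110001010000

Place data at non-parity positions: p1 p2 1 p4 1 0 0 p8 1 0 1 0 0 0 0
p1 (pos 1,3,5,7,9,11,13,15): XOR of data positions = 1⊕1⊕0⊕1⊕1⊕0⊕0 = 0
p2 (pos 2,3,6,7,10,11,14,15): XOR of data positions = 1⊕0⊕0⊕0⊕1⊕0⊕0 = 0
p4 (pos 4,5,6,7,12,13,14,15): XOR of data positions = 1⊕0⊕0⊕0⊕0⊕0⊕0 = 1
p8 (pos 8,9,10,11,12,13,14,15): XOR of data positions = 1⊕0⊕1⊕0⊕0⊕0⊕0 = 0
Codeword: 001110001010000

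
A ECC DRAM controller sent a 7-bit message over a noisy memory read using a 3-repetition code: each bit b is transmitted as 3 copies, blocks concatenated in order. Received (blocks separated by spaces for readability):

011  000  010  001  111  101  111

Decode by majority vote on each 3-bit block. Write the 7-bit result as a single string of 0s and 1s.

1000111

Block 1 (011): 2 ones → 1
Block 2 (000): 0 ones → 0
Block 3 (010): 1 one → 0
Block 4 (001): 1 one → 0
Block 5 (111): 3 ones → 1
Block 6 (101): 2 ones → 1
Block 7 (111): 3 ones → 1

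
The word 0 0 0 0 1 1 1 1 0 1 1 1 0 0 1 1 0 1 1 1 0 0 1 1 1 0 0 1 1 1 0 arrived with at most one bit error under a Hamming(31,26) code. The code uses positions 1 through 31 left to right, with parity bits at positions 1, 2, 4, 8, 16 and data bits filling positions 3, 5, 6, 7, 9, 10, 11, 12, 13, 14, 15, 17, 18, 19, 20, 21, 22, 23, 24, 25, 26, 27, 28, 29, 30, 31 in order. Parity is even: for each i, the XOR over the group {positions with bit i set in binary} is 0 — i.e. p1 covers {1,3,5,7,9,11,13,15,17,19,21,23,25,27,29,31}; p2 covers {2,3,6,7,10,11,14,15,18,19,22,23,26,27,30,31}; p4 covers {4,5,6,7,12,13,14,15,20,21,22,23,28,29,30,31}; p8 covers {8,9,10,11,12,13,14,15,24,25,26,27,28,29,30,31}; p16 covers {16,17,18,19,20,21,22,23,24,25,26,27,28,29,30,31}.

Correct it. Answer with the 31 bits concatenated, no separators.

0100111101110011011100111001110

s1 (pos 1,3,5,7,9,11,13,15,17,19,21,23,25,27,29,31): 0⊕0⊕1⊕1⊕0⊕1⊕0⊕1⊕0⊕1⊕0⊕1⊕1⊕0⊕1⊕0 = 0
s2 (pos 2,3,6,7,10,11,14,15,18,19,22,23,26,27,30,31): 0⊕0⊕1⊕1⊕1⊕1⊕0⊕1⊕1⊕1⊕0⊕1⊕0⊕0⊕1⊕0 = 1
s4 (pos 4,5,6,7,12,13,14,15,20,21,22,23,28,29,30,31): 0⊕1⊕1⊕1⊕1⊕0⊕0⊕1⊕1⊕0⊕0⊕1⊕1⊕1⊕1⊕0 = 0
s8 (pos 8,9,10,11,12,13,14,15,24,25,26,27,28,29,30,31): 1⊕0⊕1⊕1⊕1⊕0⊕0⊕1⊕1⊕1⊕0⊕0⊕1⊕1⊕1⊕0 = 0
s16 (pos 16,17,18,19,20,21,22,23,24,25,26,27,28,29,30,31): 1⊕0⊕1⊕1⊕1⊕0⊕0⊕1⊕1⊕1⊕0⊕0⊕1⊕1⊕1⊕0 = 0
Syndrome s16…s1 = 00010 → error at position 2.
Flip position 2: 0000111101110011011100111001110 → 0100111101110011011100111001110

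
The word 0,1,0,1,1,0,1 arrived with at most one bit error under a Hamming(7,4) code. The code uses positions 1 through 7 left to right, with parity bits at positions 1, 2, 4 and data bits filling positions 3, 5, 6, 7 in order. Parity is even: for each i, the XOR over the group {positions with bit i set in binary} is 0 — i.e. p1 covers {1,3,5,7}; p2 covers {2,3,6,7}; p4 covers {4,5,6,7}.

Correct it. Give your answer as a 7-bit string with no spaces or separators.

s1 (pos 1,3,5,7): 0⊕0⊕1⊕1 = 0
s2 (pos 2,3,6,7): 1⊕0⊕0⊕1 = 0
s4 (pos 4,5,6,7): 1⊕1⊕0⊕1 = 1
Syndrome s4…s1 = 100 → error at position 4.
Flip position 4: 0101101 → 0100101

0100101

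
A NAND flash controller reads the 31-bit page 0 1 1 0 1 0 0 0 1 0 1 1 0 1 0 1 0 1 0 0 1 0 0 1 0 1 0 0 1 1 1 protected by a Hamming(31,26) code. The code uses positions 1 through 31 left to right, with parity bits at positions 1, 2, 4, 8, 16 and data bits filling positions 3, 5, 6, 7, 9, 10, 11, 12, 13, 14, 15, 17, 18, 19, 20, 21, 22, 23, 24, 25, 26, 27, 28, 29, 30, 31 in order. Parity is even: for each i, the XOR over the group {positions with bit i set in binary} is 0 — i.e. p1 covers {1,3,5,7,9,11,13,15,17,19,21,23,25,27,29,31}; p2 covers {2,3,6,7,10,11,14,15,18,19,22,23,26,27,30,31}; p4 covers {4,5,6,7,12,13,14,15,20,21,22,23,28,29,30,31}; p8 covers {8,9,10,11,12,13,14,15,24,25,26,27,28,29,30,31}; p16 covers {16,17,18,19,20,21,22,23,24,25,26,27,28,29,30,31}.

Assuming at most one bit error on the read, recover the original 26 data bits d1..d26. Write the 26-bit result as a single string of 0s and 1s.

11001011110010010010100111

s1 (pos 1,3,5,7,9,11,13,15,17,19,21,23,25,27,29,31): 0⊕1⊕1⊕0⊕1⊕1⊕0⊕0⊕0⊕0⊕1⊕0⊕0⊕0⊕1⊕1 = 1
s2 (pos 2,3,6,7,10,11,14,15,18,19,22,23,26,27,30,31): 1⊕1⊕0⊕0⊕0⊕1⊕1⊕0⊕1⊕0⊕0⊕0⊕1⊕0⊕1⊕1 = 0
s4 (pos 4,5,6,7,12,13,14,15,20,21,22,23,28,29,30,31): 0⊕1⊕0⊕0⊕1⊕0⊕1⊕0⊕0⊕1⊕0⊕0⊕0⊕1⊕1⊕1 = 1
s8 (pos 8,9,10,11,12,13,14,15,24,25,26,27,28,29,30,31): 0⊕1⊕0⊕1⊕1⊕0⊕1⊕0⊕1⊕0⊕1⊕0⊕0⊕1⊕1⊕1 = 1
s16 (pos 16,17,18,19,20,21,22,23,24,25,26,27,28,29,30,31): 1⊕0⊕1⊕0⊕0⊕1⊕0⊕0⊕1⊕0⊕1⊕0⊕0⊕1⊕1⊕1 = 0
Syndrome s16…s1 = 01101 → error at position 13.
Flip position 13: 0110100010110101010010010100111 → 0110100010111101010010010100111
Read data bits from positions 3,5,6,7,9,10,11,12,13,14,15,17,18,19,20,21,22,23,24,25,26,27,28,29,30,31: 11001011110010010010100111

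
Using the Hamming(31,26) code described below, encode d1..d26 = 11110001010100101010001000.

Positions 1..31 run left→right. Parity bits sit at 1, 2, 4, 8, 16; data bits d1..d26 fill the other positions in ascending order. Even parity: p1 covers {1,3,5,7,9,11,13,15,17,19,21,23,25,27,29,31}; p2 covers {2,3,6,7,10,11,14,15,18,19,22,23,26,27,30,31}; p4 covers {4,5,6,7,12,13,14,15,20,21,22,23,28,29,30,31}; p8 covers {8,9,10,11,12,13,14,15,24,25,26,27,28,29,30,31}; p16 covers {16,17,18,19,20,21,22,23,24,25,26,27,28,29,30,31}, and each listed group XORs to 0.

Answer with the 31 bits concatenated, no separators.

Place data at non-parity positions: p1 p2 1 p4 1 1 1 p8 0 0 0 1 0 1 0 p16 1 0 0 1 0 1 0 1 0 0 0 1 0 0 0
p1 (pos 1,3,5,7,9,11,13,15,17,19,21,23,25,27,29,31): XOR of data positions = 1⊕1⊕1⊕0⊕0⊕0⊕0⊕1⊕0⊕0⊕0⊕0⊕0⊕0⊕0 = 0
p2 (pos 2,3,6,7,10,11,14,15,18,19,22,23,26,27,30,31): XOR of data positions = 1⊕1⊕1⊕0⊕0⊕1⊕0⊕0⊕0⊕1⊕0⊕0⊕0⊕0⊕0 = 1
p4 (pos 4,5,6,7,12,13,14,15,20,21,22,23,28,29,30,31): XOR of data positions = 1⊕1⊕1⊕1⊕0⊕1⊕0⊕1⊕0⊕1⊕0⊕1⊕0⊕0⊕0 = 0
p8 (pos 8,9,10,11,12,13,14,15,24,25,26,27,28,29,30,31): XOR of data positions = 0⊕0⊕0⊕1⊕0⊕1⊕0⊕1⊕0⊕0⊕0⊕1⊕0⊕0⊕0 = 0
p16 (pos 16,17,18,19,20,21,22,23,24,25,26,27,28,29,30,31): XOR of data positions = 1⊕0⊕0⊕1⊕0⊕1⊕0⊕1⊕0⊕0⊕0⊕1⊕0⊕0⊕0 = 1
Codeword: 0110111000010101100101010001000

0110111000010101100101010001000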